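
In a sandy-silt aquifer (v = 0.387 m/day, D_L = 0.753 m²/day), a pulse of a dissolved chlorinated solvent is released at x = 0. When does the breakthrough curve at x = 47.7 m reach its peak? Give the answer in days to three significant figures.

118 days

For the 1D instantaneous-source solution, setting ∂C/∂t = 0 at fixed x gives v²t² + 2Dt − x² = 0, so t = (√(D² + v²x²) − D)/v².
√(D² + v²x²) = √(0.753² + 0.387² × 47.7²) = 18.48; v² = 0.149769.
t = (18.48 − 0.753)/0.149769 = 118 days (vs. the pure-advection estimate x/v = 123 d).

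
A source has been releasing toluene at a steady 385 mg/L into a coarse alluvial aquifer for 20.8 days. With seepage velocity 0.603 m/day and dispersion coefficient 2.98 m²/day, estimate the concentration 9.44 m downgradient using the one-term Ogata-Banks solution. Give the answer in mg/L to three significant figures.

For a continuous step input, C/C₀ ≈ ½·erfc((x−vt)/(2√(Dt))).
vt = 0.603 × 20.8 = 12.5424 m and 2√(Dt) = 2√(2.98 × 20.8) = 15.75 m.
Argument (x−vt)/(2√(Dt)) = (9.44 − 12.5424)/15.75 = -0.1970; ½·erfc(-0.1970) = 0.6097.
C = 385 × 0.6097 = 235 mg/L.

235 mg/L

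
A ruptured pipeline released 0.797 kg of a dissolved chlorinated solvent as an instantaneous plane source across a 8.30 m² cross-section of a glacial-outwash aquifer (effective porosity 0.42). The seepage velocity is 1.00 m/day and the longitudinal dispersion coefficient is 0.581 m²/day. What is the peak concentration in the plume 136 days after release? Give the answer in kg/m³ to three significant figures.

0.00726 kg/m³

The peak of an instantaneous 1D plume sits at x = vt; there the Gaussian factor is 1 and C_max = M/(n_e·A·√(4πDt)), where n_e·A is the pore area the mass is dissolved in.
√(4πDt) = √(4π × 0.581 × 136) = 31.51 m, so C_max = 0.797/(0.42 × 8.30 × 31.51) = 0.00726 kg/m³.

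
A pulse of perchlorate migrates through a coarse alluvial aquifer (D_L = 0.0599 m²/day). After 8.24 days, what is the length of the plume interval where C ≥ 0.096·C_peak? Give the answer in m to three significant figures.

The plume is Gaussian with σ = √(2Dt) = √(2 × 0.0599 × 8.24) = 0.9936 m.
C/C_peak = exp(−Δx²/(2σ²)) = 0.096 ⇒ Δx = σ·√(−2 ln 0.096) = 0.9936 × 2.165 = 2.151 m.
Width = 2Δx = 4.30 m.

4.30 m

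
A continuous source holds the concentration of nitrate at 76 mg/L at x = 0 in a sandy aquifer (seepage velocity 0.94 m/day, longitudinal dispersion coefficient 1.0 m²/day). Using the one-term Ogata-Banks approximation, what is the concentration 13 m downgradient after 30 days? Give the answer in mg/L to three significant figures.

For a continuous step input, C/C₀ ≈ ½·erfc((x−vt)/(2√(Dt))).
vt = 0.94 × 30 = 28.2 m and 2√(Dt) = 2√(1.0 × 30) = 10.95 m.
Argument (x−vt)/(2√(Dt)) = (13 − 28.2)/10.95 = -1.388; ½·erfc(-1.388) = 0.9752.
C = 76 × 0.9752 = 74.1 mg/L.

74.1 mg/L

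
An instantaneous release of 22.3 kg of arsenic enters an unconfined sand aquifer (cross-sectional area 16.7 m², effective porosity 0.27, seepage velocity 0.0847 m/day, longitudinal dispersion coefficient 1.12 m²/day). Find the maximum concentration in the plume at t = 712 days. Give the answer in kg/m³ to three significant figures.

0.0494 kg/m³

The peak of an instantaneous 1D plume sits at x = vt; there the Gaussian factor is 1 and C_max = M/(n_e·A·√(4πDt)), where n_e·A is the pore area the mass is dissolved in.
√(4πDt) = √(4π × 1.12 × 712) = 100.1 m, so C_max = 22.3/(0.27 × 16.7 × 100.1) = 0.0494 kg/m³.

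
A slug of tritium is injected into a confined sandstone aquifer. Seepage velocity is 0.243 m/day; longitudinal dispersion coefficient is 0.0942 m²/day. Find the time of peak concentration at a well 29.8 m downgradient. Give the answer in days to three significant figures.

For the 1D instantaneous-source solution, setting ∂C/∂t = 0 at fixed x gives v²t² + 2Dt − x² = 0, so t = (√(D² + v²x²) − D)/v².
√(D² + v²x²) = √(0.0942² + 0.243² × 29.8²) = 7.242; v² = 0.059049.
t = (7.242 − 0.0942)/0.059049 = 121 days (vs. the pure-advection estimate x/v = 123 d).

121 days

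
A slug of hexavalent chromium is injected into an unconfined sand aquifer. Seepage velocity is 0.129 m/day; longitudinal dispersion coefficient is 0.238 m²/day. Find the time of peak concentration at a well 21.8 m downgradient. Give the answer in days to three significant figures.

155 days

For the 1D instantaneous-source solution, setting ∂C/∂t = 0 at fixed x gives v²t² + 2Dt − x² = 0, so t = (√(D² + v²x²) − D)/v².
√(D² + v²x²) = √(0.238² + 0.129² × 21.8²) = 2.822; v² = 0.016641.
t = (2.822 − 0.238)/0.016641 = 155 days (vs. the pure-advection estimate x/v = 169 d).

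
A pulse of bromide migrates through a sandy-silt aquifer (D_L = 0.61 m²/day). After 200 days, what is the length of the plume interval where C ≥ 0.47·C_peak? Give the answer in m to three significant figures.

38.4 m

The plume is Gaussian with σ = √(2Dt) = √(2 × 0.61 × 200) = 15.62 m.
C/C_peak = exp(−Δx²/(2σ²)) = 0.47 ⇒ Δx = σ·√(−2 ln 0.47) = 15.62 × 1.229 = 19.20 m.
Width = 2Δx = 38.4 m.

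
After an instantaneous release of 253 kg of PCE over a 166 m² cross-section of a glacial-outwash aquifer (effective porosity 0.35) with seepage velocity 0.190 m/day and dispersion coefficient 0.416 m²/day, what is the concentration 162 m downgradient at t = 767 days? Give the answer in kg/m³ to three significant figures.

For an instantaneous plane source, C(x,t) = M/(n_e·A·√(4πDt)) · exp(−(x−vt)²/(4Dt)), with n_e·A the pore (flow) area.
Plume center vt = 0.190 × 767 = 145.73 m, so the well at 162 m is 16.27 m downgradient of the peak.
√(4πDt) = 63.32 m, giving peak height M/(n_e·A·√(4πDt)) = 253/(0.35 × 166 × 63.32) = 0.06877 kg/m³.
(x−vt)²/(4Dt) = (16.27)²/(4 × 0.416 × 767) = 0.2074; exp(−0.2074) = 0.8127.
C = 0.06877 × 0.8127 = 0.0559 kg/m³.

0.0559 kg/m³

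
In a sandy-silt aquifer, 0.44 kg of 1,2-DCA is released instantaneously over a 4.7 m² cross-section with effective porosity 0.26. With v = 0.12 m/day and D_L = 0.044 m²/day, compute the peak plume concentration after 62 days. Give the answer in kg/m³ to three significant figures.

The peak of an instantaneous 1D plume sits at x = vt; there the Gaussian factor is 1 and C_max = M/(n_e·A·√(4πDt)), where n_e·A is the pore area the mass is dissolved in.
√(4πDt) = √(4π × 0.044 × 62) = 5.855 m, so C_max = 0.44/(0.26 × 4.7 × 5.855) = 0.0615 kg/m³.

0.0615 kg/m³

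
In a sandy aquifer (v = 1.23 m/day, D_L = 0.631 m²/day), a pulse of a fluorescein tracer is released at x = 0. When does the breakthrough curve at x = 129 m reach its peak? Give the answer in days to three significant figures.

For the 1D instantaneous-source solution, setting ∂C/∂t = 0 at fixed x gives v²t² + 2Dt − x² = 0, so t = (√(D² + v²x²) − D)/v².
√(D² + v²x²) = √(0.631² + 1.23² × 129²) = 158.7; v² = 1.5129.
t = (158.7 − 0.631)/1.5129 = 104 days (vs. the pure-advection estimate x/v = 105 d).

104 days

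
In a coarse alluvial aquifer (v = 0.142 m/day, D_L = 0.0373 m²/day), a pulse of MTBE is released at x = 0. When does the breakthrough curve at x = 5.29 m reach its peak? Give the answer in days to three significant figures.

35.4 days

For the 1D instantaneous-source solution, setting ∂C/∂t = 0 at fixed x gives v²t² + 2Dt − x² = 0, so t = (√(D² + v²x²) − D)/v².
√(D² + v²x²) = √(0.0373² + 0.142² × 5.29²) = 0.7521; v² = 0.020164.
t = (0.7521 − 0.0373)/0.020164 = 35.4 days (vs. the pure-advection estimate x/v = 37.3 d).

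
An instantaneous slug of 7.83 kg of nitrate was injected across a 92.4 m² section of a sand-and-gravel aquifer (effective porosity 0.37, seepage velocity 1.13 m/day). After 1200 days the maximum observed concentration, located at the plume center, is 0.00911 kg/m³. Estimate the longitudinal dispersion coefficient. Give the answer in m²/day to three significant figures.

At the plume center C_max = M/(n_e·A·√(4πDt)), so D = M²/(4πt·(n_e·A·C_max)²).
n_e·A·C_max = 0.37 × 92.4 × 0.00911 = 0.3115 kg/m.
D = 7.83²/(4π × 1200 × 0.3115²) = 0.0419 m²/day.

0.0419 m²/day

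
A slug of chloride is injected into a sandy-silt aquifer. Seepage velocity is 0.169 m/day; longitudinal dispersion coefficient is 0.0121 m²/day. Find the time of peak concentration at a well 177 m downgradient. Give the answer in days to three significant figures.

1050 days

For the 1D instantaneous-source solution, setting ∂C/∂t = 0 at fixed x gives v²t² + 2Dt − x² = 0, so t = (√(D² + v²x²) − D)/v².
√(D² + v²x²) = √(0.0121² + 0.169² × 177²) = 29.91; v² = 0.028561.
t = (29.91 − 0.0121)/0.028561 = 1050 days (vs. the pure-advection estimate x/v = 1050 d).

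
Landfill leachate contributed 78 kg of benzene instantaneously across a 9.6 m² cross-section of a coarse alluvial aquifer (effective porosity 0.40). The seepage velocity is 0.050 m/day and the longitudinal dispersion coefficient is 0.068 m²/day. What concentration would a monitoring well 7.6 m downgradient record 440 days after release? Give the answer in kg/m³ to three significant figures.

For an instantaneous plane source, C(x,t) = M/(n_e·A·√(4πDt)) · exp(−(x−vt)²/(4Dt)), with n_e·A the pore (flow) area.
Plume center vt = 0.050 × 440 = 22 m, so the well at 7.6 m is 14.4 m upgradient of the peak.
√(4πDt) = 19.39 m, giving peak height M/(n_e·A·√(4πDt)) = 78/(0.40 × 9.6 × 19.39) = 1.048 kg/m³.
(x−vt)²/(4Dt) = (-14.4)²/(4 × 0.068 × 440) = 1.733; exp(−1.733) = 0.1768.
C = 1.048 × 0.1768 = 0.185 kg/m³.

0.185 kg/m³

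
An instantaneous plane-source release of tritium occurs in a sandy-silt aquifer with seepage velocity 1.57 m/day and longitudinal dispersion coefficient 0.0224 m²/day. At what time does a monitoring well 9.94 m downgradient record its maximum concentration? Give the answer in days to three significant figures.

6.32 days

For the 1D instantaneous-source solution, setting ∂C/∂t = 0 at fixed x gives v²t² + 2Dt − x² = 0, so t = (√(D² + v²x²) − D)/v².
√(D² + v²x²) = √(0.0224² + 1.57² × 9.94²) = 15.61; v² = 2.4649.
t = (15.61 − 0.0224)/2.4649 = 6.32 days (vs. the pure-advection estimate x/v = 6.33 d).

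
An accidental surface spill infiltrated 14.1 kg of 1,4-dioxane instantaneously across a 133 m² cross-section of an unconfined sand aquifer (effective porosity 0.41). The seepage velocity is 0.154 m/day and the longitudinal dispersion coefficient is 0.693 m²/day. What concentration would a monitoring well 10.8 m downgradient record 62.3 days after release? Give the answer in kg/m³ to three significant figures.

0.0110 kg/m³

For an instantaneous plane source, C(x,t) = M/(n_e·A·√(4πDt)) · exp(−(x−vt)²/(4Dt)), with n_e·A the pore (flow) area.
Plume center vt = 0.154 × 62.3 = 9.5942 m, so the well at 10.8 m is 1.2058 m downgradient of the peak.
√(4πDt) = 23.29 m, giving peak height M/(n_e·A·√(4πDt)) = 14.1/(0.41 × 133 × 23.29) = 0.01110 kg/m³.
(x−vt)²/(4Dt) = (1.2058)²/(4 × 0.693 × 62.3) = 0.008419; exp(−0.008419) = 0.9916.
C = 0.01110 × 0.9916 = 0.0110 kg/m³.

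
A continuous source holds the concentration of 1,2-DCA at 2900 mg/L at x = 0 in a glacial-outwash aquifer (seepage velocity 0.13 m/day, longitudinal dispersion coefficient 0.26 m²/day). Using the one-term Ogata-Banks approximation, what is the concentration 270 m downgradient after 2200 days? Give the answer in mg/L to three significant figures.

1980 mg/L

For a continuous step input, C/C₀ ≈ ½·erfc((x−vt)/(2√(Dt))).
vt = 0.13 × 2200 = 286 m and 2√(Dt) = 2√(0.26 × 2200) = 47.83 m.
Argument (x−vt)/(2√(Dt)) = (270 − 286)/47.83 = -0.3345; ½·erfc(-0.3345) = 0.6819.
C = 2900 × 0.6819 = 1980 mg/L.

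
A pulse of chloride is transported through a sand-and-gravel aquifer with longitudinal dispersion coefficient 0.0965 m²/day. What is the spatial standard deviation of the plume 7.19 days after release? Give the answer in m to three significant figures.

1.18 m

Dispersive spreading gives a Gaussian with σ² = 2Dt; advection only shifts the center.
σ = √(2 × 0.0965 × 7.19) = 1.18 m.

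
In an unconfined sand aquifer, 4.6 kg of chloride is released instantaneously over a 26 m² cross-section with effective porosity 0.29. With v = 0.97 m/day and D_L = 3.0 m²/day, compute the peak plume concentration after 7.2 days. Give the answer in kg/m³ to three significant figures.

0.0370 kg/m³

The peak of an instantaneous 1D plume sits at x = vt; there the Gaussian factor is 1 and C_max = M/(n_e·A·√(4πDt)), where n_e·A is the pore area the mass is dissolved in.
√(4πDt) = √(4π × 3.0 × 7.2) = 16.48 m, so C_max = 4.6/(0.29 × 26 × 16.48) = 0.0370 kg/m³.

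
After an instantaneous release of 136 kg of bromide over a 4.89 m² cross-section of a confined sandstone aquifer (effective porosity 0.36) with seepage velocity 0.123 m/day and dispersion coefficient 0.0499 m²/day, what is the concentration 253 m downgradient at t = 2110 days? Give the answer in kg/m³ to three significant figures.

For an instantaneous plane source, C(x,t) = M/(n_e·A·√(4πDt)) · exp(−(x−vt)²/(4Dt)), with n_e·A the pore (flow) area.
Plume center vt = 0.123 × 2110 = 259.53 m, so the well at 253 m is 6.53 m upgradient of the peak.
√(4πDt) = 36.37 m, giving peak height M/(n_e·A·√(4πDt)) = 136/(0.36 × 4.89 × 36.37) = 2.124 kg/m³.
(x−vt)²/(4Dt) = (-6.53)²/(4 × 0.0499 × 2110) = 0.1012; exp(−0.1012) = 0.9038.
C = 2.124 × 0.9038 = 1.92 kg/m³.

1.92 kg/m³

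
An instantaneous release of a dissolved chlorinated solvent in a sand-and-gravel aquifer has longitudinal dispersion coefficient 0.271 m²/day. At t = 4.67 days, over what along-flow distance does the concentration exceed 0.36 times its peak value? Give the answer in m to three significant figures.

The plume is Gaussian with σ = √(2Dt) = √(2 × 0.271 × 4.67) = 1.591 m.
C/C_peak = exp(−Δx²/(2σ²)) = 0.36 ⇒ Δx = σ·√(−2 ln 0.36) = 1.591 × 1.429 = 2.274 m.
Width = 2Δx = 4.55 m.

4.55 m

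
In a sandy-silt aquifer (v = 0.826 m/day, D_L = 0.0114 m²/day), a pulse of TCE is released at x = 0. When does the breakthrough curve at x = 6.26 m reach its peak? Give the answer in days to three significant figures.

7.56 days

For the 1D instantaneous-source solution, setting ∂C/∂t = 0 at fixed x gives v²t² + 2Dt − x² = 0, so t = (√(D² + v²x²) − D)/v².
√(D² + v²x²) = √(0.0114² + 0.826² × 6.26²) = 5.171; v² = 0.682276.
t = (5.171 − 0.0114)/0.682276 = 7.56 days (vs. the pure-advection estimate x/v = 7.58 d).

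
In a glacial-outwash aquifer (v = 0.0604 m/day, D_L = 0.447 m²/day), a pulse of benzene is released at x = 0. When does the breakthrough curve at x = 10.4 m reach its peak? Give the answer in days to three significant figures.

For the 1D instantaneous-source solution, setting ∂C/∂t = 0 at fixed x gives v²t² + 2Dt − x² = 0, so t = (√(D² + v²x²) − D)/v².
√(D² + v²x²) = √(0.447² + 0.0604² × 10.4²) = 0.7710; v² = 0.00364816.
t = (0.7710 − 0.447)/0.00364816 = 88.8 days (vs. the pure-advection estimate x/v = 172 d).

88.8 days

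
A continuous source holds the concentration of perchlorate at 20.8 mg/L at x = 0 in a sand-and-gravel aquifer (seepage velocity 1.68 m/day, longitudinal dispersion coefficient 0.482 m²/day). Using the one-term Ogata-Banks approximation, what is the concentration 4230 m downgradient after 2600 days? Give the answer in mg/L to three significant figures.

20.7 mg/L

For a continuous step input, C/C₀ ≈ ½·erfc((x−vt)/(2√(Dt))).
vt = 1.68 × 2600 = 4368 m and 2√(Dt) = 2√(0.482 × 2600) = 70.80 m.
Argument (x−vt)/(2√(Dt)) = (4230 − 4368)/70.80 = -1.949; ½·erfc(-1.949) = 0.9971.
C = 20.8 × 0.9971 = 20.7 mg/L.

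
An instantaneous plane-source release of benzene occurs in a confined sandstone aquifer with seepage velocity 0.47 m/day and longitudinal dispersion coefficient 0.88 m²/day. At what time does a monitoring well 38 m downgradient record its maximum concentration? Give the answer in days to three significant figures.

77.0 days

For the 1D instantaneous-source solution, setting ∂C/∂t = 0 at fixed x gives v²t² + 2Dt − x² = 0, so t = (√(D² + v²x²) − D)/v².
√(D² + v²x²) = √(0.88² + 0.47² × 38²) = 17.88; v² = 0.2209.
t = (17.88 − 0.88)/0.2209 = 77.0 days (vs. the pure-advection estimate x/v = 80.9 d).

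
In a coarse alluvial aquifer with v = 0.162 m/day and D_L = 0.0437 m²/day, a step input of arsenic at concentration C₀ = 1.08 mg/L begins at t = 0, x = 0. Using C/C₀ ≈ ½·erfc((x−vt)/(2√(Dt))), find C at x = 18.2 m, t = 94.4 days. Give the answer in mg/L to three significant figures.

For a continuous step input, C/C₀ ≈ ½·erfc((x−vt)/(2√(Dt))).
vt = 0.162 × 94.4 = 15.2928 m and 2√(Dt) = 2√(0.0437 × 94.4) = 4.062 m.
Argument (x−vt)/(2√(Dt)) = (18.2 − 15.2928)/4.062 = 0.7157; ½·erfc(0.7157) = 0.1557.
C = 1.08 × 0.1557 = 0.168 mg/L.

0.168 mg/L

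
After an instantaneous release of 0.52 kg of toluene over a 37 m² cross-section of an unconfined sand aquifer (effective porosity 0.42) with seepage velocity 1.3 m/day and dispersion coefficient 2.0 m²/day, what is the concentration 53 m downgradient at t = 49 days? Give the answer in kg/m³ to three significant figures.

For an instantaneous plane source, C(x,t) = M/(n_e·A·√(4πDt)) · exp(−(x−vt)²/(4Dt)), with n_e·A the pore (flow) area.
Plume center vt = 1.3 × 49 = 63.7 m, so the well at 53 m is 10.7 m upgradient of the peak.
√(4πDt) = 35.09 m, giving peak height M/(n_e·A·√(4πDt)) = 0.52/(0.42 × 37 × 35.09) = 0.0009536 kg/m³.
(x−vt)²/(4Dt) = (-10.7)²/(4 × 2.0 × 49) = 0.2921; exp(−0.2921) = 0.7467.
C = 0.0009536 × 0.7467 = 0.000712 kg/m³.

0.000712 kg/m³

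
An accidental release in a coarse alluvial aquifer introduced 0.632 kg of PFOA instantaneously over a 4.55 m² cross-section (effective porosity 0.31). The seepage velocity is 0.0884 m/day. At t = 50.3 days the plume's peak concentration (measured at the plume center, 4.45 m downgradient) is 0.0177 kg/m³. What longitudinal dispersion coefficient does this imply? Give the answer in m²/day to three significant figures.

1.01 m²/day

At the plume center C_max = M/(n_e·A·√(4πDt)), so D = M²/(4πt·(n_e·A·C_max)²).
n_e·A·C_max = 0.31 × 4.55 × 0.0177 = 0.02497 kg/m.
D = 0.632²/(4π × 50.3 × 0.02497²) = 1.01 m²/day.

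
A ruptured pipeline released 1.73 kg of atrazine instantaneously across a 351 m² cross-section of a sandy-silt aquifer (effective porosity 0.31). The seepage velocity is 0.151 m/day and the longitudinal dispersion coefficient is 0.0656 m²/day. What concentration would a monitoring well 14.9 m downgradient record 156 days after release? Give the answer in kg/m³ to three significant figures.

0.000225 kg/m³

For an instantaneous plane source, C(x,t) = M/(n_e·A·√(4πDt)) · exp(−(x−vt)²/(4Dt)), with n_e·A the pore (flow) area.
Plume center vt = 0.151 × 156 = 23.556 m, so the well at 14.9 m is 8.656 m upgradient of the peak.
√(4πDt) = 11.34 m, giving peak height M/(n_e·A·√(4πDt)) = 1.73/(0.31 × 351 × 11.34) = 0.001402 kg/m³.
(x−vt)²/(4Dt) = (-8.656)²/(4 × 0.0656 × 156) = 1.830; exp(−1.830) = 0.1604.
C = 0.001402 × 0.1604 = 0.000225 kg/m³.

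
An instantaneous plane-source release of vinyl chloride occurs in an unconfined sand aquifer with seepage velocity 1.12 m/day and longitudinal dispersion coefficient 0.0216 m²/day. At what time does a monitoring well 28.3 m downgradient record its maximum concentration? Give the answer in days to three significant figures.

25.3 days

For the 1D instantaneous-source solution, setting ∂C/∂t = 0 at fixed x gives v²t² + 2Dt − x² = 0, so t = (√(D² + v²x²) − D)/v².
√(D² + v²x²) = √(0.0216² + 1.12² × 28.3²) = 31.70; v² = 1.2544.
t = (31.70 − 0.0216)/1.2544 = 25.3 days (vs. the pure-advection estimate x/v = 25.3 d).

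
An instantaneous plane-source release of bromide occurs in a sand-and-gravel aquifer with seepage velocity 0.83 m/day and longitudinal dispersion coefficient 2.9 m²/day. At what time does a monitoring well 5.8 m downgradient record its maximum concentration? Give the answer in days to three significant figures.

3.95 days

For the 1D instantaneous-source solution, setting ∂C/∂t = 0 at fixed x gives v²t² + 2Dt − x² = 0, so t = (√(D² + v²x²) − D)/v².
√(D² + v²x²) = √(2.9² + 0.83² × 5.8²) = 5.620; v² = 0.6889.
t = (5.620 − 2.9)/0.6889 = 3.95 days (vs. the pure-advection estimate x/v = 6.99 d).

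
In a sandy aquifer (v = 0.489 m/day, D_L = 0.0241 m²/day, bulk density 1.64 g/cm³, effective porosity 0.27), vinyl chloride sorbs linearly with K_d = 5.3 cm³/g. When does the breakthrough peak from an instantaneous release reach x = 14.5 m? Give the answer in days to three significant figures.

981 days

Retardation factor R = 1 + ρ_b·K_d/n = 1 + 1.64 × 5.3/0.27 = 33.19.
Sorption retards both mechanisms: v_R = v/R = 0.01473 m/day, D_R = D/R = 0.0007261 m²/day.
Peak time from v_R²t² + 2D_R t − x² = 0: t = (√(D_R² + v_R²x²) − D_R)/v_R².
√(D_R² + v_R²x²) = √(0.0007261² + 0.01473² × 14.5²) = 0.2136; v_R² = 0.0002170.
t = (0.2136 − 0.0007261)/0.0002170 = 981 days.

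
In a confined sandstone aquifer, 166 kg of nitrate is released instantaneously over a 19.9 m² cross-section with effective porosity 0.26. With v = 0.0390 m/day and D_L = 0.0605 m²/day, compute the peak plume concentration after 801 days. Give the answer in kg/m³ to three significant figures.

The peak of an instantaneous 1D plume sits at x = vt; there the Gaussian factor is 1 and C_max = M/(n_e·A·√(4πDt)), where n_e·A is the pore area the mass is dissolved in.
√(4πDt) = √(4π × 0.0605 × 801) = 24.68 m, so C_max = 166/(0.26 × 19.9 × 24.68) = 1.30 kg/m³.

1.30 kg/m³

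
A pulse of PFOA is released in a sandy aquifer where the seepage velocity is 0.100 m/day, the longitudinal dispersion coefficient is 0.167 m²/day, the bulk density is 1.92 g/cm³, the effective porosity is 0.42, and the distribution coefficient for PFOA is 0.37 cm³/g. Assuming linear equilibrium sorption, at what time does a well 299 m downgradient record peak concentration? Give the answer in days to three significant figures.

8000 days

Retardation factor R = 1 + ρ_b·K_d/n = 1 + 1.92 × 0.37/0.42 = 2.691.
Sorption retards both mechanisms: v_R = v/R = 0.03716 m/day, D_R = D/R = 0.06206 m²/day.
Peak time from v_R²t² + 2D_R t − x² = 0: t = (√(D_R² + v_R²x²) − D_R)/v_R².
√(D_R² + v_R²x²) = √(0.06206² + 0.03716² × 299²) = 11.11; v_R² = 0.001381.
t = (11.11 − 0.06206)/0.001381 = 8000 days.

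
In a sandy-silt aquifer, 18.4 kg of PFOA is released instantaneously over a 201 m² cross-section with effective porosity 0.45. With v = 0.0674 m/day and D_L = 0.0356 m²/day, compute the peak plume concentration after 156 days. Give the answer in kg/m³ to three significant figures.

The peak of an instantaneous 1D plume sits at x = vt; there the Gaussian factor is 1 and C_max = M/(n_e·A·√(4πDt)), where n_e·A is the pore area the mass is dissolved in.
√(4πDt) = √(4π × 0.0356 × 156) = 8.354 m, so C_max = 18.4/(0.45 × 201 × 8.354) = 0.0244 kg/m³.

0.0244 kg/m³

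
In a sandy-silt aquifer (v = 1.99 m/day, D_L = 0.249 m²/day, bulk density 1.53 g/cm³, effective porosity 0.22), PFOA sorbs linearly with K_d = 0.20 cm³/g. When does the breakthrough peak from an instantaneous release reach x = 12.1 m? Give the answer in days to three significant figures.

14.4 days

Retardation factor R = 1 + ρ_b·K_d/n = 1 + 1.53 × 0.20/0.22 = 2.391.
Sorption retards both mechanisms: v_R = v/R = 0.8323 m/day, D_R = D/R = 0.1041 m²/day.
Peak time from v_R²t² + 2D_R t − x² = 0: t = (√(D_R² + v_R²x²) − D_R)/v_R².
√(D_R² + v_R²x²) = √(0.1041² + 0.8323² × 12.1²) = 10.07; v_R² = 0.6927.
t = (10.07 − 0.1041)/0.6927 = 14.4 days.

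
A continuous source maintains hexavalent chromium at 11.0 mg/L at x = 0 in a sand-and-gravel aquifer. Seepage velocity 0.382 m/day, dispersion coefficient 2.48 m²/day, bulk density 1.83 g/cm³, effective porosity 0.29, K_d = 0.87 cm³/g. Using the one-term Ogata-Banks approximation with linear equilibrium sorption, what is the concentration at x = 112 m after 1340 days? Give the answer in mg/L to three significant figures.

1.65 mg/L

Retardation factor R = 1 + ρ_b·K_d/n = 1 + 1.83 × 0.87/0.29 = 6.490.
Sorption retards both mechanisms: v_R = v/R = 0.05886 m/day, D_R = D/R = 0.3821 m²/day.
v_R·t = 0.05886 × 1340 = 78.8724 m; 2√(D_R t) = 45.26 m; argument = (112 − 78.8724)/45.26 = 0.7319.
C = C₀ × ½·erfc(0.7319) = 11.0 × 0.1503 = 1.65 mg/L.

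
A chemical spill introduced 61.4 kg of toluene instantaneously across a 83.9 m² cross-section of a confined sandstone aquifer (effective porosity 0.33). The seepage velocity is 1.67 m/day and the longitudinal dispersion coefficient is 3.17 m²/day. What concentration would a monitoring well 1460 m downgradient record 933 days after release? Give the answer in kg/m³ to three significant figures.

For an instantaneous plane source, C(x,t) = M/(n_e·A·√(4πDt)) · exp(−(x−vt)²/(4Dt)), with n_e·A the pore (flow) area.
Plume center vt = 1.67 × 933 = 1558.11 m, so the well at 1460 m is 98.11 m upgradient of the peak.
√(4πDt) = 192.8 m, giving peak height M/(n_e·A·√(4πDt)) = 61.4/(0.33 × 83.9 × 192.8) = 0.01150 kg/m³.
(x−vt)²/(4Dt) = (-98.11)²/(4 × 3.17 × 933) = 0.8136; exp(−0.8136) = 0.4433.
C = 0.01150 × 0.4433 = 0.00510 kg/m³.

0.00510 kg/m³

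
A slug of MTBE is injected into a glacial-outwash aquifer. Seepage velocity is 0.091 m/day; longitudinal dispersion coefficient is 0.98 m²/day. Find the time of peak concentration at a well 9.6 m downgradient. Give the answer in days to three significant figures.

For the 1D instantaneous-source solution, setting ∂C/∂t = 0 at fixed x gives v²t² + 2Dt − x² = 0, so t = (√(D² + v²x²) − D)/v².
√(D² + v²x²) = √(0.98² + 0.091² × 9.6²) = 1.313; v² = 0.008281.
t = (1.313 − 0.98)/0.008281 = 40.2 days (vs. the pure-advection estimate x/v = 105 d).

40.2 days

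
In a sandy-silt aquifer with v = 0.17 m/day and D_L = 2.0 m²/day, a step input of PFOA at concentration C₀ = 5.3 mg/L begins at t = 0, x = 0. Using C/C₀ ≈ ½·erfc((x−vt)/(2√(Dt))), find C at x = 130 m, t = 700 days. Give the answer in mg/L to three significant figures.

2.21 mg/L

For a continuous step input, C/C₀ ≈ ½·erfc((x−vt)/(2√(Dt))).
vt = 0.17 × 700 = 119 m and 2√(Dt) = 2√(2.0 × 700) = 74.83 m.
Argument (x−vt)/(2√(Dt)) = (130 − 119)/74.83 = 0.1470; ½·erfc(0.1470) = 0.4177.
C = 5.3 × 0.4177 = 2.21 mg/L.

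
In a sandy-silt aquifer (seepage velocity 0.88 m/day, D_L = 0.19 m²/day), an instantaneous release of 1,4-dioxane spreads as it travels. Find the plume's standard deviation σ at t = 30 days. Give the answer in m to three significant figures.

3.38 m

Dispersive spreading gives a Gaussian with σ² = 2Dt; advection only shifts the center.
σ = √(2 × 0.19 × 30) = 3.38 m.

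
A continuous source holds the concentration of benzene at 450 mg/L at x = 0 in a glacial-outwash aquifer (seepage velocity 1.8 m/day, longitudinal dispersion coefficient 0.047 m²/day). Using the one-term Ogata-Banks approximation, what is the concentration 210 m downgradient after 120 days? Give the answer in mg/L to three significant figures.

For a continuous step input, C/C₀ ≈ ½·erfc((x−vt)/(2√(Dt))).
vt = 1.8 × 120 = 216 m and 2√(Dt) = 2√(0.047 × 120) = 4.750 m.
Argument (x−vt)/(2√(Dt)) = (210 − 216)/4.750 = -1.263; ½·erfc(-1.263) = 0.9630.
C = 450 × 0.9630 = 433 mg/L.

433 mg/L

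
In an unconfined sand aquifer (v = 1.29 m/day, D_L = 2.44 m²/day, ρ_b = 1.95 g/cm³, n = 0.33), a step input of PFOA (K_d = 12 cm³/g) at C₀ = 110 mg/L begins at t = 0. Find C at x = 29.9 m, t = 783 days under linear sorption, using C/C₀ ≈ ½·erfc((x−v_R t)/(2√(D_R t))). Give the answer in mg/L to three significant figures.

1.63 mg/L

Retardation factor R = 1 + ρ_b·K_d/n = 1 + 1.95 × 12/0.33 = 71.91.
Sorption retards both mechanisms: v_R = v/R = 0.01794 m/day, D_R = D/R = 0.03393 m²/day.
v_R·t = 0.01794 × 783 = 14.04702 m; 2√(D_R t) = 10.31 m; argument = (29.9 − 14.04702)/10.31 = 1.538.
C = C₀ × ½·erfc(1.538) = 110 × 0.01481 = 1.63 mg/L.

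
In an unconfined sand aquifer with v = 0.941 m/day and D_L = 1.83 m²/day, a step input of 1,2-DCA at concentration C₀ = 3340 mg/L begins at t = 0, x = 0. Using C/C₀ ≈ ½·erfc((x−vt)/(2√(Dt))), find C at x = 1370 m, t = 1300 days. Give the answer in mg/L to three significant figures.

For a continuous step input, C/C₀ ≈ ½·erfc((x−vt)/(2√(Dt))).
vt = 0.941 × 1300 = 1223.3 m and 2√(Dt) = 2√(1.83 × 1300) = 97.55 m.
Argument (x−vt)/(2√(Dt)) = (1370 − 1223.3)/97.55 = 1.504; ½·erfc(1.504) = 0.01671.
C = 3340 × 0.01671 = 55.8 mg/L.

55.8 mg/L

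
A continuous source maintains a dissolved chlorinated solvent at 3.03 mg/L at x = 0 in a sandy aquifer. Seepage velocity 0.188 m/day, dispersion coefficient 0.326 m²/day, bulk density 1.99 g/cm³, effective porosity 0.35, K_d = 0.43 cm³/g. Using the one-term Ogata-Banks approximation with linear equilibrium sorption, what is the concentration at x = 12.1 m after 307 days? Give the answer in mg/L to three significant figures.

Retardation factor R = 1 + ρ_b·K_d/n = 1 + 1.99 × 0.43/0.35 = 3.445.
Sorption retards both mechanisms: v_R = v/R = 0.05457 m/day, D_R = D/R = 0.09463 m²/day.
v_R·t = 0.05457 × 307 = 16.75299 m; 2√(D_R t) = 10.78 m; argument = (12.1 − 16.75299)/10.78 = -0.4316.
C = C₀ × ½·erfc(-0.4316) = 3.03 × 0.7292 = 2.21 mg/L.

2.21 mg/L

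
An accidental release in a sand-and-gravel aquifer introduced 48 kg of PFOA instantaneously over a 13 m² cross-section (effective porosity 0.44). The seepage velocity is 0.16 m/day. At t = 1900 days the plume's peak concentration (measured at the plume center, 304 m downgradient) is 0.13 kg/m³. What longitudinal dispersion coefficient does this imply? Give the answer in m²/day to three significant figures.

0.175 m²/day

At the plume center C_max = M/(n_e·A·√(4πDt)), so D = M²/(4πt·(n_e·A·C_max)²).
n_e·A·C_max = 0.44 × 13 × 0.13 = 0.7436 kg/m.
D = 48²/(4π × 1900 × 0.7436²) = 0.175 m²/day.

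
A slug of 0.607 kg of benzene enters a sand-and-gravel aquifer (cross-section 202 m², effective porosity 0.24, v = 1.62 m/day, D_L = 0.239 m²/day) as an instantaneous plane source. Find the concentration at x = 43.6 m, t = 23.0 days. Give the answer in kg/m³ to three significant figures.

0.000242 kg/m³

For an instantaneous plane source, C(x,t) = M/(n_e·A·√(4πDt)) · exp(−(x−vt)²/(4Dt)), with n_e·A the pore (flow) area.
Plume center vt = 1.62 × 23.0 = 37.26 m, so the well at 43.6 m is 6.34 m downgradient of the peak.
√(4πDt) = 8.311 m, giving peak height M/(n_e·A·√(4πDt)) = 0.607/(0.24 × 202 × 8.311) = 0.001507 kg/m³.
(x−vt)²/(4Dt) = (6.34)²/(4 × 0.239 × 23.0) = 1.828; exp(−1.828) = 0.1607.
C = 0.001507 × 0.1607 = 0.000242 kg/m³.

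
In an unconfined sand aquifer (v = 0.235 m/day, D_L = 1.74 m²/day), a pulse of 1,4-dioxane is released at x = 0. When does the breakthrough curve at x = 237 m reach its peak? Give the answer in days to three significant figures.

For the 1D instantaneous-source solution, setting ∂C/∂t = 0 at fixed x gives v²t² + 2Dt − x² = 0, so t = (√(D² + v²x²) − D)/v².
√(D² + v²x²) = √(1.74² + 0.235² × 237²) = 55.72; v² = 0.055225.
t = (55.72 − 1.74)/0.055225 = 977 days (vs. the pure-advection estimate x/v = 1010 d).

977 days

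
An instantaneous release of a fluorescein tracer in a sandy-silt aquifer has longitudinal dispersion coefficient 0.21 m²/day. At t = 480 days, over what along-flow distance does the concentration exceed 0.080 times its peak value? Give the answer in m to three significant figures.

The plume is Gaussian with σ = √(2Dt) = √(2 × 0.21 × 480) = 14.20 m.
C/C_peak = exp(−Δx²/(2σ²)) = 0.080 ⇒ Δx = σ·√(−2 ln 0.080) = 14.20 × 2.248 = 31.92 m.
Width = 2Δx = 63.8 m.

63.8 m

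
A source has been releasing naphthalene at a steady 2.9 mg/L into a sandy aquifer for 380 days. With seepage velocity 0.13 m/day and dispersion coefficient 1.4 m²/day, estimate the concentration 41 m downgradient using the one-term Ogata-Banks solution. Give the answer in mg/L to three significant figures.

For a continuous step input, C/C₀ ≈ ½·erfc((x−vt)/(2√(Dt))).
vt = 0.13 × 380 = 49.4 m and 2√(Dt) = 2√(1.4 × 380) = 46.13 m.
Argument (x−vt)/(2√(Dt)) = (41 − 49.4)/46.13 = -0.1821; ½·erfc(-0.1821) = 0.6016.
C = 2.9 × 0.6016 = 1.74 mg/L.

1.74 mg/L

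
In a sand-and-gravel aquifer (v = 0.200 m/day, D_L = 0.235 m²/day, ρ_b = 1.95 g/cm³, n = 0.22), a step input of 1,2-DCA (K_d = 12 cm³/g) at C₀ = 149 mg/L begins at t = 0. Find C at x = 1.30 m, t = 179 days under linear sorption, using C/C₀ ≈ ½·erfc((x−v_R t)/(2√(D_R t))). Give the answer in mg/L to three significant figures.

20.5 mg/L

Retardation factor R = 1 + ρ_b·K_d/n = 1 + 1.95 × 12/0.22 = 107.4.
Sorption retards both mechanisms: v_R = v/R = 0.001862 m/day, D_R = D/R = 0.002188 m²/day.
v_R·t = 0.001862 × 179 = 0.333298 m; 2√(D_R t) = 1.252 m; argument = (1.30 − 0.333298)/1.252 = 0.7721.
C = C₀ × ½·erfc(0.7721) = 149 × 0.1374 = 20.5 mg/L.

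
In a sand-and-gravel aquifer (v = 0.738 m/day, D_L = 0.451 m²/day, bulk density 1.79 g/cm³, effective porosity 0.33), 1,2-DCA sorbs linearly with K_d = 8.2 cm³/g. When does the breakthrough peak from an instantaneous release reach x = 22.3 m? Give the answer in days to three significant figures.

Retardation factor R = 1 + ρ_b·K_d/n = 1 + 1.79 × 8.2/0.33 = 45.48.
Sorption retards both mechanisms: v_R = v/R = 0.01623 m/day, D_R = D/R = 0.009916 m²/day.
Peak time from v_R²t² + 2D_R t − x² = 0: t = (√(D_R² + v_R²x²) − D_R)/v_R².
√(D_R² + v_R²x²) = √(0.009916² + 0.01623² × 22.3²) = 0.3621; v_R² = 0.0002634.
t = (0.3621 − 0.009916)/0.0002634 = 1340 days.

1340 days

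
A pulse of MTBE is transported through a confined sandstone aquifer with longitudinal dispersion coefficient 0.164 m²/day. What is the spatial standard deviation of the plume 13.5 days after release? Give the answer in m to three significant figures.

Dispersive spreading gives a Gaussian with σ² = 2Dt; advection only shifts the center.
σ = √(2 × 0.164 × 13.5) = 2.10 m.

2.10 m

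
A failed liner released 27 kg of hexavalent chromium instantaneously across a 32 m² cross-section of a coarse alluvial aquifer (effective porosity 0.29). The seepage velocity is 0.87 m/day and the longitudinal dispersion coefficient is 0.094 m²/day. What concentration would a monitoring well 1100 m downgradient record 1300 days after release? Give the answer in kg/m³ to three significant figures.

For an instantaneous plane source, C(x,t) = M/(n_e·A·√(4πDt)) · exp(−(x−vt)²/(4Dt)), with n_e·A the pore (flow) area.
Plume center vt = 0.87 × 1300 = 1131 m, so the well at 1100 m is 31 m upgradient of the peak.
√(4πDt) = 39.19 m, giving peak height M/(n_e·A·√(4πDt)) = 27/(0.29 × 32 × 39.19) = 0.07424 kg/m³.
(x−vt)²/(4Dt) = (-31)²/(4 × 0.094 × 1300) = 1.966; exp(−1.966) = 0.1400.
C = 0.07424 × 0.1400 = 0.0104 kg/m³.

0.0104 kg/m³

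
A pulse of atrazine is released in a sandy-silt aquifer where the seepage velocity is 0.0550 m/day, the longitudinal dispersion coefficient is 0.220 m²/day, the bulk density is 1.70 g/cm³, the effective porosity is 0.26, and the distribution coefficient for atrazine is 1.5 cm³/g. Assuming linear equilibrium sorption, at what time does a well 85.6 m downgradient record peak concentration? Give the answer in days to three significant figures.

16100 days

Retardation factor R = 1 + ρ_b·K_d/n = 1 + 1.70 × 1.5/0.26 = 10.81.
Sorption retards both mechanisms: v_R = v/R = 0.005088 m/day, D_R = D/R = 0.02035 m²/day.
Peak time from v_R²t² + 2D_R t − x² = 0: t = (√(D_R² + v_R²x²) − D_R)/v_R².
√(D_R² + v_R²x²) = √(0.02035² + 0.005088² × 85.6²) = 0.4360; v_R² = 2.589e-05.
t = (0.4360 − 0.02035)/2.589e-05 = 16100 days.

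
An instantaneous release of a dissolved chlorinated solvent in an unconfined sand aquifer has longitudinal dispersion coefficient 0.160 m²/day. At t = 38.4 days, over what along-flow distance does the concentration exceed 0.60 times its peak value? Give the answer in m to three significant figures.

The plume is Gaussian with σ = √(2Dt) = √(2 × 0.160 × 38.4) = 3.505 m.
C/C_peak = exp(−Δx²/(2σ²)) = 0.60 ⇒ Δx = σ·√(−2 ln 0.60) = 3.505 × 1.011 = 3.544 m.
Width = 2Δx = 7.09 m.

7.09 m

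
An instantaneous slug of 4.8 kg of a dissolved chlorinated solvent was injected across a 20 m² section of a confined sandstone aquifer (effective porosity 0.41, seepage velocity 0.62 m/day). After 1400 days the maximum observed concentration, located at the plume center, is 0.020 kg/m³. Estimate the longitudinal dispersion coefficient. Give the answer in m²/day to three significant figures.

At the plume center C_max = M/(n_e·A·√(4πDt)), so D = M²/(4πt·(n_e·A·C_max)²).
n_e·A·C_max = 0.41 × 20 × 0.020 = 0.1640 kg/m.
D = 4.8²/(4π × 1400 × 0.1640²) = 0.0487 m²/day.

0.0487 m²/day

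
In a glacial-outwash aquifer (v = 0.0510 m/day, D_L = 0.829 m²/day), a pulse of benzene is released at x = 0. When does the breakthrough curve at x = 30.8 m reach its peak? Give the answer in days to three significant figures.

For the 1D instantaneous-source solution, setting ∂C/∂t = 0 at fixed x gives v²t² + 2Dt − x² = 0, so t = (√(D² + v²x²) − D)/v².
√(D² + v²x²) = √(0.829² + 0.0510² × 30.8²) = 1.776; v² = 0.002601.
t = (1.776 − 0.829)/0.002601 = 364 days (vs. the pure-advection estimate x/v = 604 d).

364 days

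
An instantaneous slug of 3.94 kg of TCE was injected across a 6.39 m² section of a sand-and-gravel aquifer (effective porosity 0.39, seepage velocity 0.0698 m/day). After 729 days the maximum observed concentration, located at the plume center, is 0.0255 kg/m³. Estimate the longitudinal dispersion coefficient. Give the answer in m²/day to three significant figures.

0.420 m²/day

At the plume center C_max = M/(n_e·A·√(4πDt)), so D = M²/(4πt·(n_e·A·C_max)²).
n_e·A·C_max = 0.39 × 6.39 × 0.0255 = 0.06355 kg/m.
D = 3.94²/(4π × 729 × 0.06355²) = 0.420 m²/day.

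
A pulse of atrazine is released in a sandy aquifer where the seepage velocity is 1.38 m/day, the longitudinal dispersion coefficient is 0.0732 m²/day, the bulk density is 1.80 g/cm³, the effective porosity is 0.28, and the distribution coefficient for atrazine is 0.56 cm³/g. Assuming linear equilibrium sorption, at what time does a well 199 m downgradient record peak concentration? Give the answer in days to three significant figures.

663 days

Retardation factor R = 1 + ρ_b·K_d/n = 1 + 1.80 × 0.56/0.28 = 4.600.
Sorption retards both mechanisms: v_R = v/R = 0.3000 m/day, D_R = D/R = 0.01591 m²/day.
Peak time from v_R²t² + 2D_R t − x² = 0: t = (√(D_R² + v_R²x²) − D_R)/v_R².
√(D_R² + v_R²x²) = √(0.01591² + 0.3000² × 199²) = 59.70; v_R² = 0.09000.
t = (59.70 − 0.01591)/0.09000 = 663 days.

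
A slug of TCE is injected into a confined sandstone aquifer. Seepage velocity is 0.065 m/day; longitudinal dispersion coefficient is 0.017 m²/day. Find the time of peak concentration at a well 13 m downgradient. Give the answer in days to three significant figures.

196 days

For the 1D instantaneous-source solution, setting ∂C/∂t = 0 at fixed x gives v²t² + 2Dt − x² = 0, so t = (√(D² + v²x²) − D)/v².
√(D² + v²x²) = √(0.017² + 0.065² × 13²) = 0.8452; v² = 0.004225.
t = (0.8452 − 0.017)/0.004225 = 196 days (vs. the pure-advection estimate x/v = 200 d).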